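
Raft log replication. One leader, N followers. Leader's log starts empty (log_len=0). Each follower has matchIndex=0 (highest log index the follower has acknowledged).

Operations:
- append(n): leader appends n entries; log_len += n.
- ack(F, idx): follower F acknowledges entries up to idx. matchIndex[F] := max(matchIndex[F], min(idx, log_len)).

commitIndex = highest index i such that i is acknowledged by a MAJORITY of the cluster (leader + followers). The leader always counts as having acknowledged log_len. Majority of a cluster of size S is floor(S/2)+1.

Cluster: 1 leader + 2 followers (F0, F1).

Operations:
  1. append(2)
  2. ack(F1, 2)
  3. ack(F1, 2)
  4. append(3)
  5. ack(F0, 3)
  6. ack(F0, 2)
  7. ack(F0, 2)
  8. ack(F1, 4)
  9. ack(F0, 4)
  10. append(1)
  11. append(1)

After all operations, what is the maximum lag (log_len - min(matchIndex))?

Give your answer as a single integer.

Op 1: append 2 -> log_len=2
Op 2: F1 acks idx 2 -> match: F0=0 F1=2; commitIndex=2
Op 3: F1 acks idx 2 -> match: F0=0 F1=2; commitIndex=2
Op 4: append 3 -> log_len=5
Op 5: F0 acks idx 3 -> match: F0=3 F1=2; commitIndex=3
Op 6: F0 acks idx 2 -> match: F0=3 F1=2; commitIndex=3
Op 7: F0 acks idx 2 -> match: F0=3 F1=2; commitIndex=3
Op 8: F1 acks idx 4 -> match: F0=3 F1=4; commitIndex=4
Op 9: F0 acks idx 4 -> match: F0=4 F1=4; commitIndex=4
Op 10: append 1 -> log_len=6
Op 11: append 1 -> log_len=7

Answer: 3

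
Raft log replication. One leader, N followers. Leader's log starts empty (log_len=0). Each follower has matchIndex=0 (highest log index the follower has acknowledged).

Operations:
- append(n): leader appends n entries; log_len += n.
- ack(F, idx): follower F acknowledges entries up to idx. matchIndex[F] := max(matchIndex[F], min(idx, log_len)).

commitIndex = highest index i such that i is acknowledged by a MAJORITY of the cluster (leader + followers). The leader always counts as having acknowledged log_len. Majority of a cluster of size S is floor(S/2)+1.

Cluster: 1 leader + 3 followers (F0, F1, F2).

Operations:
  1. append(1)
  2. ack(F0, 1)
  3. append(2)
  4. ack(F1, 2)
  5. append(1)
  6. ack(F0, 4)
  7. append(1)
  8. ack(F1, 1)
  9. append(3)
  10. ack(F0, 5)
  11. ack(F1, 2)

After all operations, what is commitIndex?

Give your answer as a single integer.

Op 1: append 1 -> log_len=1
Op 2: F0 acks idx 1 -> match: F0=1 F1=0 F2=0; commitIndex=0
Op 3: append 2 -> log_len=3
Op 4: F1 acks idx 2 -> match: F0=1 F1=2 F2=0; commitIndex=1
Op 5: append 1 -> log_len=4
Op 6: F0 acks idx 4 -> match: F0=4 F1=2 F2=0; commitIndex=2
Op 7: append 1 -> log_len=5
Op 8: F1 acks idx 1 -> match: F0=4 F1=2 F2=0; commitIndex=2
Op 9: append 3 -> log_len=8
Op 10: F0 acks idx 5 -> match: F0=5 F1=2 F2=0; commitIndex=2
Op 11: F1 acks idx 2 -> match: F0=5 F1=2 F2=0; commitIndex=2

Answer: 2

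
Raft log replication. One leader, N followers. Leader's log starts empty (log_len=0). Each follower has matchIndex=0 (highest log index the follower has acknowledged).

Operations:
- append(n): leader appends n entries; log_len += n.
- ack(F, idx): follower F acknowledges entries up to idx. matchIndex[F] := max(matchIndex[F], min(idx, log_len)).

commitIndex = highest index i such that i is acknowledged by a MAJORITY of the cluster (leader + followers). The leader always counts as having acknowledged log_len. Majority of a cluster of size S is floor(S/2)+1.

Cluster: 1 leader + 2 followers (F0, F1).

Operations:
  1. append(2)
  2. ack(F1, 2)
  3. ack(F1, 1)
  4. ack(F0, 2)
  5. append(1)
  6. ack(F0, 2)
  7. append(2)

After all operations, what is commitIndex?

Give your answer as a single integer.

Op 1: append 2 -> log_len=2
Op 2: F1 acks idx 2 -> match: F0=0 F1=2; commitIndex=2
Op 3: F1 acks idx 1 -> match: F0=0 F1=2; commitIndex=2
Op 4: F0 acks idx 2 -> match: F0=2 F1=2; commitIndex=2
Op 5: append 1 -> log_len=3
Op 6: F0 acks idx 2 -> match: F0=2 F1=2; commitIndex=2
Op 7: append 2 -> log_len=5

Answer: 2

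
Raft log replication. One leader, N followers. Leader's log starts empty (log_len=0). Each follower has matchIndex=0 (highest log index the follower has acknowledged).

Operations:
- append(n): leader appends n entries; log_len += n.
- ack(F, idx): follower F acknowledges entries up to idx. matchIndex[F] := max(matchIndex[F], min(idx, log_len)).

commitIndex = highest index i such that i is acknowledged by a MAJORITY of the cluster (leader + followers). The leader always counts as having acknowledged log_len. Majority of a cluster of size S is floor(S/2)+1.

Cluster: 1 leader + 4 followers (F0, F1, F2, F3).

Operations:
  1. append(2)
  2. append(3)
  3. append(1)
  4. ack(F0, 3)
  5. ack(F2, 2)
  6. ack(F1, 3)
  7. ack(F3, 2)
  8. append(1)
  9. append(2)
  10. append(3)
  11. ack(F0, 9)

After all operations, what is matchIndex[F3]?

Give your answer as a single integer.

Op 1: append 2 -> log_len=2
Op 2: append 3 -> log_len=5
Op 3: append 1 -> log_len=6
Op 4: F0 acks idx 3 -> match: F0=3 F1=0 F2=0 F3=0; commitIndex=0
Op 5: F2 acks idx 2 -> match: F0=3 F1=0 F2=2 F3=0; commitIndex=2
Op 6: F1 acks idx 3 -> match: F0=3 F1=3 F2=2 F3=0; commitIndex=3
Op 7: F3 acks idx 2 -> match: F0=3 F1=3 F2=2 F3=2; commitIndex=3
Op 8: append 1 -> log_len=7
Op 9: append 2 -> log_len=9
Op 10: append 3 -> log_len=12
Op 11: F0 acks idx 9 -> match: F0=9 F1=3 F2=2 F3=2; commitIndex=3

Answer: 2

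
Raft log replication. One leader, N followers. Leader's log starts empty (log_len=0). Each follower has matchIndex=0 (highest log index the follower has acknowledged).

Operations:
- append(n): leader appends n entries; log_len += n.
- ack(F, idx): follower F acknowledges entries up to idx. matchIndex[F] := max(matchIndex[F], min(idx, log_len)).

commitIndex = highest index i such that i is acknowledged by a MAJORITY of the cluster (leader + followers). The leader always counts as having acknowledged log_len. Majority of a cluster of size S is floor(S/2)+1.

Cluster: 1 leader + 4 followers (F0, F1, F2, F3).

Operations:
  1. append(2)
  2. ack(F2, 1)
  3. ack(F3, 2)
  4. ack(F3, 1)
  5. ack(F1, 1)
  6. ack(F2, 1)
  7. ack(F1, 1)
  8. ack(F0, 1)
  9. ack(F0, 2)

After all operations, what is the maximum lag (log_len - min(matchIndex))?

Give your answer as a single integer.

Answer: 1

Derivation:
Op 1: append 2 -> log_len=2
Op 2: F2 acks idx 1 -> match: F0=0 F1=0 F2=1 F3=0; commitIndex=0
Op 3: F3 acks idx 2 -> match: F0=0 F1=0 F2=1 F3=2; commitIndex=1
Op 4: F3 acks idx 1 -> match: F0=0 F1=0 F2=1 F3=2; commitIndex=1
Op 5: F1 acks idx 1 -> match: F0=0 F1=1 F2=1 F3=2; commitIndex=1
Op 6: F2 acks idx 1 -> match: F0=0 F1=1 F2=1 F3=2; commitIndex=1
Op 7: F1 acks idx 1 -> match: F0=0 F1=1 F2=1 F3=2; commitIndex=1
Op 8: F0 acks idx 1 -> match: F0=1 F1=1 F2=1 F3=2; commitIndex=1
Op 9: F0 acks idx 2 -> match: F0=2 F1=1 F2=1 F3=2; commitIndex=2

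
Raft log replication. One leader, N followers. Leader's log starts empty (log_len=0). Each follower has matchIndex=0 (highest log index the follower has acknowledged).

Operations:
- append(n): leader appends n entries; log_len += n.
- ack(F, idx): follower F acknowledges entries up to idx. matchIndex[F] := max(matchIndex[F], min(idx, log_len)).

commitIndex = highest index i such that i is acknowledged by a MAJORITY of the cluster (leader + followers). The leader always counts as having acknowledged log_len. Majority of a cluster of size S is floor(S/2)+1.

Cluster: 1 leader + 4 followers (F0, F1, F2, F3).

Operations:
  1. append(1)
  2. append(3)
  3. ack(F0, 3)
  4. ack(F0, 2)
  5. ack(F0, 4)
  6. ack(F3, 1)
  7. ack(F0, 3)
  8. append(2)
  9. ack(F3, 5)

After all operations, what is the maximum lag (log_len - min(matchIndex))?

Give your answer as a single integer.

Op 1: append 1 -> log_len=1
Op 2: append 3 -> log_len=4
Op 3: F0 acks idx 3 -> match: F0=3 F1=0 F2=0 F3=0; commitIndex=0
Op 4: F0 acks idx 2 -> match: F0=3 F1=0 F2=0 F3=0; commitIndex=0
Op 5: F0 acks idx 4 -> match: F0=4 F1=0 F2=0 F3=0; commitIndex=0
Op 6: F3 acks idx 1 -> match: F0=4 F1=0 F2=0 F3=1; commitIndex=1
Op 7: F0 acks idx 3 -> match: F0=4 F1=0 F2=0 F3=1; commitIndex=1
Op 8: append 2 -> log_len=6
Op 9: F3 acks idx 5 -> match: F0=4 F1=0 F2=0 F3=5; commitIndex=4

Answer: 6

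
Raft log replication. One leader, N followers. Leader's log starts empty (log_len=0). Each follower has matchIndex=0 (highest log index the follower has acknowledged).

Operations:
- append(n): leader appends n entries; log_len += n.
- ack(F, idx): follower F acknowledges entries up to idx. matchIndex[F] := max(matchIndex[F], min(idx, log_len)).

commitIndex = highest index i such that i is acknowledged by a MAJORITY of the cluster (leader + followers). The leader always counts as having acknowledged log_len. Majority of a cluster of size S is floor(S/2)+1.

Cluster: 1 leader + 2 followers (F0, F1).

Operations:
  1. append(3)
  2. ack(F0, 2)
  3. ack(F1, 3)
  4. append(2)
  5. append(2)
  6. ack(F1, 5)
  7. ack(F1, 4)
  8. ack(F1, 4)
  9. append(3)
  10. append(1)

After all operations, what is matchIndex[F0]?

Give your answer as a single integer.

Op 1: append 3 -> log_len=3
Op 2: F0 acks idx 2 -> match: F0=2 F1=0; commitIndex=2
Op 3: F1 acks idx 3 -> match: F0=2 F1=3; commitIndex=3
Op 4: append 2 -> log_len=5
Op 5: append 2 -> log_len=7
Op 6: F1 acks idx 5 -> match: F0=2 F1=5; commitIndex=5
Op 7: F1 acks idx 4 -> match: F0=2 F1=5; commitIndex=5
Op 8: F1 acks idx 4 -> match: F0=2 F1=5; commitIndex=5
Op 9: append 3 -> log_len=10
Op 10: append 1 -> log_len=11

Answer: 2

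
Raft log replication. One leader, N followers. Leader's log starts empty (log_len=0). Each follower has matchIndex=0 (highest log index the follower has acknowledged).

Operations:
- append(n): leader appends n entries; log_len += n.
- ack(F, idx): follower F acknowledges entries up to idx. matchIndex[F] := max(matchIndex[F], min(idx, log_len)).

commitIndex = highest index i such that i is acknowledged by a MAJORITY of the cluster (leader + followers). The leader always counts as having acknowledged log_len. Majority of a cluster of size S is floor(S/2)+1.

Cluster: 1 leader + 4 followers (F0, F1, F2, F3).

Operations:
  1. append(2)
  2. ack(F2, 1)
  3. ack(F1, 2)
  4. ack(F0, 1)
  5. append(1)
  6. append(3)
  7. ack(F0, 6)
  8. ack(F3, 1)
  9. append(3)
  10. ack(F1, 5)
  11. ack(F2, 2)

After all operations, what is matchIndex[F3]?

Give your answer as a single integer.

Op 1: append 2 -> log_len=2
Op 2: F2 acks idx 1 -> match: F0=0 F1=0 F2=1 F3=0; commitIndex=0
Op 3: F1 acks idx 2 -> match: F0=0 F1=2 F2=1 F3=0; commitIndex=1
Op 4: F0 acks idx 1 -> match: F0=1 F1=2 F2=1 F3=0; commitIndex=1
Op 5: append 1 -> log_len=3
Op 6: append 3 -> log_len=6
Op 7: F0 acks idx 6 -> match: F0=6 F1=2 F2=1 F3=0; commitIndex=2
Op 8: F3 acks idx 1 -> match: F0=6 F1=2 F2=1 F3=1; commitIndex=2
Op 9: append 3 -> log_len=9
Op 10: F1 acks idx 5 -> match: F0=6 F1=5 F2=1 F3=1; commitIndex=5
Op 11: F2 acks idx 2 -> match: F0=6 F1=5 F2=2 F3=1; commitIndex=5

Answer: 1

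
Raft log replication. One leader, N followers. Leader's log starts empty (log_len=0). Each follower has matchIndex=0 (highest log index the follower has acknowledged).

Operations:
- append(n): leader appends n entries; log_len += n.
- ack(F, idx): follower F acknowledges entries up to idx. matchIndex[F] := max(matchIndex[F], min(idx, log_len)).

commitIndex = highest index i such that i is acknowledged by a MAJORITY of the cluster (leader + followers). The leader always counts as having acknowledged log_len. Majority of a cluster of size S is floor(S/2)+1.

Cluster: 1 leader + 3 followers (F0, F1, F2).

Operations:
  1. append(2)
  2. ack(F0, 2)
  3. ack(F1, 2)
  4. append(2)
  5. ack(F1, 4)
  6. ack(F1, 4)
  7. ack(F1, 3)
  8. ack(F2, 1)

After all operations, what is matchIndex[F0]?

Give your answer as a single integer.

Answer: 2

Derivation:
Op 1: append 2 -> log_len=2
Op 2: F0 acks idx 2 -> match: F0=2 F1=0 F2=0; commitIndex=0
Op 3: F1 acks idx 2 -> match: F0=2 F1=2 F2=0; commitIndex=2
Op 4: append 2 -> log_len=4
Op 5: F1 acks idx 4 -> match: F0=2 F1=4 F2=0; commitIndex=2
Op 6: F1 acks idx 4 -> match: F0=2 F1=4 F2=0; commitIndex=2
Op 7: F1 acks idx 3 -> match: F0=2 F1=4 F2=0; commitIndex=2
Op 8: F2 acks idx 1 -> match: F0=2 F1=4 F2=1; commitIndex=2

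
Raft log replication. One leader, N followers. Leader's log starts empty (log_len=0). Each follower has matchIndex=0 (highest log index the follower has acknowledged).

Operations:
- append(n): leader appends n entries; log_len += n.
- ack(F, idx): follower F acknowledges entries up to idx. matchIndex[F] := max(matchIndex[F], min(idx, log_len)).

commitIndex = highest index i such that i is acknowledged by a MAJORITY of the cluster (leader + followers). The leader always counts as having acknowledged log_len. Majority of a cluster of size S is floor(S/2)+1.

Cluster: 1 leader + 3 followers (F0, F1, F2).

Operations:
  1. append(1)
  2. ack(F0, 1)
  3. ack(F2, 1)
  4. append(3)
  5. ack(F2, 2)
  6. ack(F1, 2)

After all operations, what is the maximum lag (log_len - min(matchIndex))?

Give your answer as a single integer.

Answer: 3

Derivation:
Op 1: append 1 -> log_len=1
Op 2: F0 acks idx 1 -> match: F0=1 F1=0 F2=0; commitIndex=0
Op 3: F2 acks idx 1 -> match: F0=1 F1=0 F2=1; commitIndex=1
Op 4: append 3 -> log_len=4
Op 5: F2 acks idx 2 -> match: F0=1 F1=0 F2=2; commitIndex=1
Op 6: F1 acks idx 2 -> match: F0=1 F1=2 F2=2; commitIndex=2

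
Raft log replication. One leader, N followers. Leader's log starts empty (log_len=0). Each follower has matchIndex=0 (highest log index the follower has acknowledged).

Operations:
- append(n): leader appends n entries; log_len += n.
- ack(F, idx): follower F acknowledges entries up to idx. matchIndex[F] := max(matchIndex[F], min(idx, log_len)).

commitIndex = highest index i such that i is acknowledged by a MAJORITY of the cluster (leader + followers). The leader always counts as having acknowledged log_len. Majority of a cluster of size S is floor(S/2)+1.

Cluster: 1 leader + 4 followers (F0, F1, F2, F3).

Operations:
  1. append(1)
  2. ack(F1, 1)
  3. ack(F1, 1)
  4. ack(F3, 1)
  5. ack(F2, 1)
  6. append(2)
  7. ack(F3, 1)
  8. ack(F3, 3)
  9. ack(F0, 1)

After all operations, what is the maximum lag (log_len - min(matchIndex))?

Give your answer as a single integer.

Op 1: append 1 -> log_len=1
Op 2: F1 acks idx 1 -> match: F0=0 F1=1 F2=0 F3=0; commitIndex=0
Op 3: F1 acks idx 1 -> match: F0=0 F1=1 F2=0 F3=0; commitIndex=0
Op 4: F3 acks idx 1 -> match: F0=0 F1=1 F2=0 F3=1; commitIndex=1
Op 5: F2 acks idx 1 -> match: F0=0 F1=1 F2=1 F3=1; commitIndex=1
Op 6: append 2 -> log_len=3
Op 7: F3 acks idx 1 -> match: F0=0 F1=1 F2=1 F3=1; commitIndex=1
Op 8: F3 acks idx 3 -> match: F0=0 F1=1 F2=1 F3=3; commitIndex=1
Op 9: F0 acks idx 1 -> match: F0=1 F1=1 F2=1 F3=3; commitIndex=1

Answer: 2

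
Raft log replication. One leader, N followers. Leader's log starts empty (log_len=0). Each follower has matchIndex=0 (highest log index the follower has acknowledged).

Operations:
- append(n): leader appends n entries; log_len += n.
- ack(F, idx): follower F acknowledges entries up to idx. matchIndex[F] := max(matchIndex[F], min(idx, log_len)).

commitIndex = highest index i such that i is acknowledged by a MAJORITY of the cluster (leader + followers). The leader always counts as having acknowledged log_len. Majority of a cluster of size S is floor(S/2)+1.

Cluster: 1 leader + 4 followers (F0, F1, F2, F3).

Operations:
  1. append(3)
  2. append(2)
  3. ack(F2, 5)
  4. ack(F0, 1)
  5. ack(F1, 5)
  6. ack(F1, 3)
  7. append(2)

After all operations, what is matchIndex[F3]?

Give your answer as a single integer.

Answer: 0

Derivation:
Op 1: append 3 -> log_len=3
Op 2: append 2 -> log_len=5
Op 3: F2 acks idx 5 -> match: F0=0 F1=0 F2=5 F3=0; commitIndex=0
Op 4: F0 acks idx 1 -> match: F0=1 F1=0 F2=5 F3=0; commitIndex=1
Op 5: F1 acks idx 5 -> match: F0=1 F1=5 F2=5 F3=0; commitIndex=5
Op 6: F1 acks idx 3 -> match: F0=1 F1=5 F2=5 F3=0; commitIndex=5
Op 7: append 2 -> log_len=7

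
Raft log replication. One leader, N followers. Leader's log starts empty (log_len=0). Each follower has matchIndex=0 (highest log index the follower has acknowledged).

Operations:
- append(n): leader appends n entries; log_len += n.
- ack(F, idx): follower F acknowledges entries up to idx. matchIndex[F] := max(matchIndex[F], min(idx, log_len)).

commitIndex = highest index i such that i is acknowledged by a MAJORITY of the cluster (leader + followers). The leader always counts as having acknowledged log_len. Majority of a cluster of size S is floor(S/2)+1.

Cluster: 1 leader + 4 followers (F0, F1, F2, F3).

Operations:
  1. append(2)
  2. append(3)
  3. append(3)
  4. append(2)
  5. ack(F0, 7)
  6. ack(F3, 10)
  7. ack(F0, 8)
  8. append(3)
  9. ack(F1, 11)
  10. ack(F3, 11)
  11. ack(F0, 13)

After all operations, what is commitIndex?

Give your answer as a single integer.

Op 1: append 2 -> log_len=2
Op 2: append 3 -> log_len=5
Op 3: append 3 -> log_len=8
Op 4: append 2 -> log_len=10
Op 5: F0 acks idx 7 -> match: F0=7 F1=0 F2=0 F3=0; commitIndex=0
Op 6: F3 acks idx 10 -> match: F0=7 F1=0 F2=0 F3=10; commitIndex=7
Op 7: F0 acks idx 8 -> match: F0=8 F1=0 F2=0 F3=10; commitIndex=8
Op 8: append 3 -> log_len=13
Op 9: F1 acks idx 11 -> match: F0=8 F1=11 F2=0 F3=10; commitIndex=10
Op 10: F3 acks idx 11 -> match: F0=8 F1=11 F2=0 F3=11; commitIndex=11
Op 11: F0 acks idx 13 -> match: F0=13 F1=11 F2=0 F3=11; commitIndex=11

Answer: 11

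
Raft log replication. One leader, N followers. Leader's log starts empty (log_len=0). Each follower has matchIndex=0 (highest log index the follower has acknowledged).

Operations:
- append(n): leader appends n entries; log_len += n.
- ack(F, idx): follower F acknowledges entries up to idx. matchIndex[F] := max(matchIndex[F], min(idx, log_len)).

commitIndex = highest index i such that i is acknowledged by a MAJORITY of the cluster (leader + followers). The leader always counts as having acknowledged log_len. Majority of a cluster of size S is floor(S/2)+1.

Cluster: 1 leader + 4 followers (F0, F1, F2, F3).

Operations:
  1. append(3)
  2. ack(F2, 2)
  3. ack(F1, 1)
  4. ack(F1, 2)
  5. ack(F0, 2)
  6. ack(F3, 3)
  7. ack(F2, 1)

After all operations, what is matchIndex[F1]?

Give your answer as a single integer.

Op 1: append 3 -> log_len=3
Op 2: F2 acks idx 2 -> match: F0=0 F1=0 F2=2 F3=0; commitIndex=0
Op 3: F1 acks idx 1 -> match: F0=0 F1=1 F2=2 F3=0; commitIndex=1
Op 4: F1 acks idx 2 -> match: F0=0 F1=2 F2=2 F3=0; commitIndex=2
Op 5: F0 acks idx 2 -> match: F0=2 F1=2 F2=2 F3=0; commitIndex=2
Op 6: F3 acks idx 3 -> match: F0=2 F1=2 F2=2 F3=3; commitIndex=2
Op 7: F2 acks idx 1 -> match: F0=2 F1=2 F2=2 F3=3; commitIndex=2

Answer: 2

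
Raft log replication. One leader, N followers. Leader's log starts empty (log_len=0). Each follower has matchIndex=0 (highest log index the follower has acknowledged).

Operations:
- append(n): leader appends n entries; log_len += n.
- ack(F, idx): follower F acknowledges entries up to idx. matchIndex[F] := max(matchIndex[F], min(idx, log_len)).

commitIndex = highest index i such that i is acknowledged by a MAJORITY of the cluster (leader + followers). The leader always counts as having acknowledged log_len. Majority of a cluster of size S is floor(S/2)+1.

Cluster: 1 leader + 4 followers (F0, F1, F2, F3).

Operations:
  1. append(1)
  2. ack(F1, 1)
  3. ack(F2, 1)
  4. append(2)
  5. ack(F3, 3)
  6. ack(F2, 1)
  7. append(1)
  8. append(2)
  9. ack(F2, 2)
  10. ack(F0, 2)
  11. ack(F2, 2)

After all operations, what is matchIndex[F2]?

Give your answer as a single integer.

Answer: 2

Derivation:
Op 1: append 1 -> log_len=1
Op 2: F1 acks idx 1 -> match: F0=0 F1=1 F2=0 F3=0; commitIndex=0
Op 3: F2 acks idx 1 -> match: F0=0 F1=1 F2=1 F3=0; commitIndex=1
Op 4: append 2 -> log_len=3
Op 5: F3 acks idx 3 -> match: F0=0 F1=1 F2=1 F3=3; commitIndex=1
Op 6: F2 acks idx 1 -> match: F0=0 F1=1 F2=1 F3=3; commitIndex=1
Op 7: append 1 -> log_len=4
Op 8: append 2 -> log_len=6
Op 9: F2 acks idx 2 -> match: F0=0 F1=1 F2=2 F3=3; commitIndex=2
Op 10: F0 acks idx 2 -> match: F0=2 F1=1 F2=2 F3=3; commitIndex=2
Op 11: F2 acks idx 2 -> match: F0=2 F1=1 F2=2 F3=3; commitIndex=2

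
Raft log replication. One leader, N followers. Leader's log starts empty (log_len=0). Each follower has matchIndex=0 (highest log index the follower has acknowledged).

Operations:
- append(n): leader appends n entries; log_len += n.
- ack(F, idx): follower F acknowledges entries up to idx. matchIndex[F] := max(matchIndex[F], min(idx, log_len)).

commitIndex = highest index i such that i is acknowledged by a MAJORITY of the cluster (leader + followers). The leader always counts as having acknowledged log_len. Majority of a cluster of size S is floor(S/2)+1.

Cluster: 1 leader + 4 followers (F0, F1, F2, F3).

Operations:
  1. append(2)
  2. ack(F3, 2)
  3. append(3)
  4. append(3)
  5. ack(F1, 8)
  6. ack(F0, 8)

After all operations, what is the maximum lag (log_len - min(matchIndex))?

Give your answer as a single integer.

Op 1: append 2 -> log_len=2
Op 2: F3 acks idx 2 -> match: F0=0 F1=0 F2=0 F3=2; commitIndex=0
Op 3: append 3 -> log_len=5
Op 4: append 3 -> log_len=8
Op 5: F1 acks idx 8 -> match: F0=0 F1=8 F2=0 F3=2; commitIndex=2
Op 6: F0 acks idx 8 -> match: F0=8 F1=8 F2=0 F3=2; commitIndex=8

Answer: 8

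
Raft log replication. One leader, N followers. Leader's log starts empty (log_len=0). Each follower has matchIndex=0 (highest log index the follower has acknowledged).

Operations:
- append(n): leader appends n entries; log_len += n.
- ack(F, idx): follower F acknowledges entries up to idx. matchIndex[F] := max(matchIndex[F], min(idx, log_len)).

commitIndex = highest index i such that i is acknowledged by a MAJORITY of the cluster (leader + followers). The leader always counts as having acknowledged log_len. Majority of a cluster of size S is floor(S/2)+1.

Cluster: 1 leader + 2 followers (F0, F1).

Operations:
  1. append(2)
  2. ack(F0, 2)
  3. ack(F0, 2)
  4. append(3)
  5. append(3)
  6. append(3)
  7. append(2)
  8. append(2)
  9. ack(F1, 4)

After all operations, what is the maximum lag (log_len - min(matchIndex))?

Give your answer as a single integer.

Answer: 13

Derivation:
Op 1: append 2 -> log_len=2
Op 2: F0 acks idx 2 -> match: F0=2 F1=0; commitIndex=2
Op 3: F0 acks idx 2 -> match: F0=2 F1=0; commitIndex=2
Op 4: append 3 -> log_len=5
Op 5: append 3 -> log_len=8
Op 6: append 3 -> log_len=11
Op 7: append 2 -> log_len=13
Op 8: append 2 -> log_len=15
Op 9: F1 acks idx 4 -> match: F0=2 F1=4; commitIndex=4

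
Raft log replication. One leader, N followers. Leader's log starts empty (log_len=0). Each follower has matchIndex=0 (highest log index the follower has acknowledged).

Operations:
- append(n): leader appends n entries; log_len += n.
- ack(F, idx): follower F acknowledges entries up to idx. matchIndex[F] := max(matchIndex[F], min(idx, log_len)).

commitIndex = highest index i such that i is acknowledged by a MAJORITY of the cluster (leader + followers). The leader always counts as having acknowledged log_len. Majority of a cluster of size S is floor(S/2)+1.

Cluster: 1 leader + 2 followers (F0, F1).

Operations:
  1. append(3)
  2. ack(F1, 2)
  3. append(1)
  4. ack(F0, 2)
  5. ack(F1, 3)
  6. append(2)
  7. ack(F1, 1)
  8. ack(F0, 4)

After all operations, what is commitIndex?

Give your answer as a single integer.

Op 1: append 3 -> log_len=3
Op 2: F1 acks idx 2 -> match: F0=0 F1=2; commitIndex=2
Op 3: append 1 -> log_len=4
Op 4: F0 acks idx 2 -> match: F0=2 F1=2; commitIndex=2
Op 5: F1 acks idx 3 -> match: F0=2 F1=3; commitIndex=3
Op 6: append 2 -> log_len=6
Op 7: F1 acks idx 1 -> match: F0=2 F1=3; commitIndex=3
Op 8: F0 acks idx 4 -> match: F0=4 F1=3; commitIndex=4

Answer: 4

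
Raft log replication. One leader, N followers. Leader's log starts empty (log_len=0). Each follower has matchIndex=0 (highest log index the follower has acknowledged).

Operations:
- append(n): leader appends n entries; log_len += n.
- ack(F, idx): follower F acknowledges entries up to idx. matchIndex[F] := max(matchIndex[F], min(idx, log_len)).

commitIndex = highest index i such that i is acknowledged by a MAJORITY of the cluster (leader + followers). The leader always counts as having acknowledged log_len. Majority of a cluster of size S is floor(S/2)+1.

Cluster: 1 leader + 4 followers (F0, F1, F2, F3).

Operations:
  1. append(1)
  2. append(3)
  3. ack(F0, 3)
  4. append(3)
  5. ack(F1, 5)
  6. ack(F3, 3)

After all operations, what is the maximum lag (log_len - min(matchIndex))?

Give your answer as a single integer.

Op 1: append 1 -> log_len=1
Op 2: append 3 -> log_len=4
Op 3: F0 acks idx 3 -> match: F0=3 F1=0 F2=0 F3=0; commitIndex=0
Op 4: append 3 -> log_len=7
Op 5: F1 acks idx 5 -> match: F0=3 F1=5 F2=0 F3=0; commitIndex=3
Op 6: F3 acks idx 3 -> match: F0=3 F1=5 F2=0 F3=3; commitIndex=3

Answer: 7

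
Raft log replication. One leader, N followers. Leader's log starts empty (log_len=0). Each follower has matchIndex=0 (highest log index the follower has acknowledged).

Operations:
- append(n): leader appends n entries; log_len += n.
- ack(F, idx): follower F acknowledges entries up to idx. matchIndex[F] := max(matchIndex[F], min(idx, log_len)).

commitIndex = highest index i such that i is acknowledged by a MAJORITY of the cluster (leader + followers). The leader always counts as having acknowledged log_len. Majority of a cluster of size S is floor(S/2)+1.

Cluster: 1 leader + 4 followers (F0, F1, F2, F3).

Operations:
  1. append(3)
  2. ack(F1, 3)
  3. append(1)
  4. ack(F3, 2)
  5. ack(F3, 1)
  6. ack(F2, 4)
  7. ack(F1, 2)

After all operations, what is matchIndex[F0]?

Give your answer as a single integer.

Op 1: append 3 -> log_len=3
Op 2: F1 acks idx 3 -> match: F0=0 F1=3 F2=0 F3=0; commitIndex=0
Op 3: append 1 -> log_len=4
Op 4: F3 acks idx 2 -> match: F0=0 F1=3 F2=0 F3=2; commitIndex=2
Op 5: F3 acks idx 1 -> match: F0=0 F1=3 F2=0 F3=2; commitIndex=2
Op 6: F2 acks idx 4 -> match: F0=0 F1=3 F2=4 F3=2; commitIndex=3
Op 7: F1 acks idx 2 -> match: F0=0 F1=3 F2=4 F3=2; commitIndex=3

Answer: 0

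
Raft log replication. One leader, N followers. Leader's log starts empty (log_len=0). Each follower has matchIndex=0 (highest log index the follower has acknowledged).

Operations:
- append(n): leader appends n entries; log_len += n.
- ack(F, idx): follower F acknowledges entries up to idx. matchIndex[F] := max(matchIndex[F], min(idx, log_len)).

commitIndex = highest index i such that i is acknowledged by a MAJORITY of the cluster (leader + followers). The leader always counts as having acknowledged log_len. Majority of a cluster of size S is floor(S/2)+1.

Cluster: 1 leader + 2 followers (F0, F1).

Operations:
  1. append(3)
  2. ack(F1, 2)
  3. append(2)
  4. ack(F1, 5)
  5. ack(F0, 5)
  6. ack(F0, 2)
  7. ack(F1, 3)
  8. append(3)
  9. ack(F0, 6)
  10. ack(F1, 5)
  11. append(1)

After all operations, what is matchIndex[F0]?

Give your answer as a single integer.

Answer: 6

Derivation:
Op 1: append 3 -> log_len=3
Op 2: F1 acks idx 2 -> match: F0=0 F1=2; commitIndex=2
Op 3: append 2 -> log_len=5
Op 4: F1 acks idx 5 -> match: F0=0 F1=5; commitIndex=5
Op 5: F0 acks idx 5 -> match: F0=5 F1=5; commitIndex=5
Op 6: F0 acks idx 2 -> match: F0=5 F1=5; commitIndex=5
Op 7: F1 acks idx 3 -> match: F0=5 F1=5; commitIndex=5
Op 8: append 3 -> log_len=8
Op 9: F0 acks idx 6 -> match: F0=6 F1=5; commitIndex=6
Op 10: F1 acks idx 5 -> match: F0=6 F1=5; commitIndex=6
Op 11: append 1 -> log_len=9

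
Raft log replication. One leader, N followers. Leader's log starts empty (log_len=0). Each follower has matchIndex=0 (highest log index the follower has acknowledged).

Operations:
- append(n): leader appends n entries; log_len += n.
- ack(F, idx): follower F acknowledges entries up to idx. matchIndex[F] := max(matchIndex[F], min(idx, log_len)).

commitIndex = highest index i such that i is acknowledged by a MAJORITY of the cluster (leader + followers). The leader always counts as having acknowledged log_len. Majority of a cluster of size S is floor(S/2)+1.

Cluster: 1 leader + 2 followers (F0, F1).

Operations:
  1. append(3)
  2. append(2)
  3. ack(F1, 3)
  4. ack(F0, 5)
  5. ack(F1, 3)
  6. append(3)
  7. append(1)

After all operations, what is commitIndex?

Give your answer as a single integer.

Answer: 5

Derivation:
Op 1: append 3 -> log_len=3
Op 2: append 2 -> log_len=5
Op 3: F1 acks idx 3 -> match: F0=0 F1=3; commitIndex=3
Op 4: F0 acks idx 5 -> match: F0=5 F1=3; commitIndex=5
Op 5: F1 acks idx 3 -> match: F0=5 F1=3; commitIndex=5
Op 6: append 3 -> log_len=8
Op 7: append 1 -> log_len=9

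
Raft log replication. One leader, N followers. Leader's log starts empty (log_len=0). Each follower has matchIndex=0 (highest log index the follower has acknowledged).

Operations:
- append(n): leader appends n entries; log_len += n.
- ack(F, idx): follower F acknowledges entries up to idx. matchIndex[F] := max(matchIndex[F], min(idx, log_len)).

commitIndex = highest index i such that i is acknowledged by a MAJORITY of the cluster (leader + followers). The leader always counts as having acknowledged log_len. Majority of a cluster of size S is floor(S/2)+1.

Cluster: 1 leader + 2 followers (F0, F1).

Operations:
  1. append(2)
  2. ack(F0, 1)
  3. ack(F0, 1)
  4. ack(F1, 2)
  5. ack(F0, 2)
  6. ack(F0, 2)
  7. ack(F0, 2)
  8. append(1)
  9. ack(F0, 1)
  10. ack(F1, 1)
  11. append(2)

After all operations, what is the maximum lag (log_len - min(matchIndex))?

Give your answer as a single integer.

Answer: 3

Derivation:
Op 1: append 2 -> log_len=2
Op 2: F0 acks idx 1 -> match: F0=1 F1=0; commitIndex=1
Op 3: F0 acks idx 1 -> match: F0=1 F1=0; commitIndex=1
Op 4: F1 acks idx 2 -> match: F0=1 F1=2; commitIndex=2
Op 5: F0 acks idx 2 -> match: F0=2 F1=2; commitIndex=2
Op 6: F0 acks idx 2 -> match: F0=2 F1=2; commitIndex=2
Op 7: F0 acks idx 2 -> match: F0=2 F1=2; commitIndex=2
Op 8: append 1 -> log_len=3
Op 9: F0 acks idx 1 -> match: F0=2 F1=2; commitIndex=2
Op 10: F1 acks idx 1 -> match: F0=2 F1=2; commitIndex=2
Op 11: append 2 -> log_len=5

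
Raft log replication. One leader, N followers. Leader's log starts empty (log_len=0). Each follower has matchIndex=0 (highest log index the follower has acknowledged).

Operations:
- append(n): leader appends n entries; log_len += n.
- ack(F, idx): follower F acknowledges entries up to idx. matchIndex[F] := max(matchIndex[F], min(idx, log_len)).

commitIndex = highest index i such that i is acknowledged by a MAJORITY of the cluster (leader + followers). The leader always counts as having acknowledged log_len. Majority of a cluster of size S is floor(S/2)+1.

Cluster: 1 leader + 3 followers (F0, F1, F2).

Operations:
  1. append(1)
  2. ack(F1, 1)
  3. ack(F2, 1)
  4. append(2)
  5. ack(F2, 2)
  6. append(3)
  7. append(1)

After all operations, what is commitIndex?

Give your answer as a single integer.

Op 1: append 1 -> log_len=1
Op 2: F1 acks idx 1 -> match: F0=0 F1=1 F2=0; commitIndex=0
Op 3: F2 acks idx 1 -> match: F0=0 F1=1 F2=1; commitIndex=1
Op 4: append 2 -> log_len=3
Op 5: F2 acks idx 2 -> match: F0=0 F1=1 F2=2; commitIndex=1
Op 6: append 3 -> log_len=6
Op 7: append 1 -> log_len=7

Answer: 1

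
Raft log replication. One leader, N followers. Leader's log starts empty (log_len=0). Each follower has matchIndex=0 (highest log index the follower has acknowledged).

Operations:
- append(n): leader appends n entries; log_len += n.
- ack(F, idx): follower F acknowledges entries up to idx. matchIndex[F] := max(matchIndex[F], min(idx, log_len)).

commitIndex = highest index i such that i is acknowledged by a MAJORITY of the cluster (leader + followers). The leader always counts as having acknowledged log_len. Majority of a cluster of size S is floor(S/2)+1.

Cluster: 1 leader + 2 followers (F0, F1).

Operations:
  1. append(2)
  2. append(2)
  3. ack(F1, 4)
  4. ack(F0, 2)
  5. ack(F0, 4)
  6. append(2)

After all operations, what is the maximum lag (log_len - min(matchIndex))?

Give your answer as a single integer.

Answer: 2

Derivation:
Op 1: append 2 -> log_len=2
Op 2: append 2 -> log_len=4
Op 3: F1 acks idx 4 -> match: F0=0 F1=4; commitIndex=4
Op 4: F0 acks idx 2 -> match: F0=2 F1=4; commitIndex=4
Op 5: F0 acks idx 4 -> match: F0=4 F1=4; commitIndex=4
Op 6: append 2 -> log_len=6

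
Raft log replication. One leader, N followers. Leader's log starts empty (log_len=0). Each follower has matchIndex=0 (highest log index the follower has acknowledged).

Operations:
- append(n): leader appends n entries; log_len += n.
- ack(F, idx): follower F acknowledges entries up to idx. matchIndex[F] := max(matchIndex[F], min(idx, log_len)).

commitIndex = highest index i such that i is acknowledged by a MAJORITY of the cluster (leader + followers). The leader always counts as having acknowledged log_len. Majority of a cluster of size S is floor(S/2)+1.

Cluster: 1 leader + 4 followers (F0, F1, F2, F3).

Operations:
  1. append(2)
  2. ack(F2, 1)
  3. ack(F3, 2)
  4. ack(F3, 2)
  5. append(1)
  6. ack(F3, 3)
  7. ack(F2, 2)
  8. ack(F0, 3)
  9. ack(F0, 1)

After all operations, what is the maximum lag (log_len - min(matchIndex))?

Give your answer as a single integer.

Op 1: append 2 -> log_len=2
Op 2: F2 acks idx 1 -> match: F0=0 F1=0 F2=1 F3=0; commitIndex=0
Op 3: F3 acks idx 2 -> match: F0=0 F1=0 F2=1 F3=2; commitIndex=1
Op 4: F3 acks idx 2 -> match: F0=0 F1=0 F2=1 F3=2; commitIndex=1
Op 5: append 1 -> log_len=3
Op 6: F3 acks idx 3 -> match: F0=0 F1=0 F2=1 F3=3; commitIndex=1
Op 7: F2 acks idx 2 -> match: F0=0 F1=0 F2=2 F3=3; commitIndex=2
Op 8: F0 acks idx 3 -> match: F0=3 F1=0 F2=2 F3=3; commitIndex=3
Op 9: F0 acks idx 1 -> match: F0=3 F1=0 F2=2 F3=3; commitIndex=3

Answer: 3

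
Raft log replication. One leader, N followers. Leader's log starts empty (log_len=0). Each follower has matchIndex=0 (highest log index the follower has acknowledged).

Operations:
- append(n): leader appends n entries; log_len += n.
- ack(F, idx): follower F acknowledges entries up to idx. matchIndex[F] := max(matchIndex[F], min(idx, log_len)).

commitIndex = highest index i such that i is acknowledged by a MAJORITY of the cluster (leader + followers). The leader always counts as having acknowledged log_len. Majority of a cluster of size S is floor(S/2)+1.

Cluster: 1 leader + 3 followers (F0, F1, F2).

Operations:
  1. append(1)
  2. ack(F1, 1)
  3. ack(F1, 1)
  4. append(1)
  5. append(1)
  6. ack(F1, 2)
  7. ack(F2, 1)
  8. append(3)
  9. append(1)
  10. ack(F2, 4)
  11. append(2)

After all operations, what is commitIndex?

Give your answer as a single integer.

Op 1: append 1 -> log_len=1
Op 2: F1 acks idx 1 -> match: F0=0 F1=1 F2=0; commitIndex=0
Op 3: F1 acks idx 1 -> match: F0=0 F1=1 F2=0; commitIndex=0
Op 4: append 1 -> log_len=2
Op 5: append 1 -> log_len=3
Op 6: F1 acks idx 2 -> match: F0=0 F1=2 F2=0; commitIndex=0
Op 7: F2 acks idx 1 -> match: F0=0 F1=2 F2=1; commitIndex=1
Op 8: append 3 -> log_len=6
Op 9: append 1 -> log_len=7
Op 10: F2 acks idx 4 -> match: F0=0 F1=2 F2=4; commitIndex=2
Op 11: append 2 -> log_len=9

Answer: 2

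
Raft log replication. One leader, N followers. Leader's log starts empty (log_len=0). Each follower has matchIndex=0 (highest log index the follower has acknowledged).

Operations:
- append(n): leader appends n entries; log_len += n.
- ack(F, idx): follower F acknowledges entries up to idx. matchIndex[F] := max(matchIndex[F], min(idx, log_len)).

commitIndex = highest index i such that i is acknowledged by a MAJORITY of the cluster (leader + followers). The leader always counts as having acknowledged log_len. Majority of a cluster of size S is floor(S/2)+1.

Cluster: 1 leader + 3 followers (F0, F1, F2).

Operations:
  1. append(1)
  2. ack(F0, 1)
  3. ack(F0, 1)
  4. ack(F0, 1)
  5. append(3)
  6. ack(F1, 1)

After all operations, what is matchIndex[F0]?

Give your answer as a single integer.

Answer: 1

Derivation:
Op 1: append 1 -> log_len=1
Op 2: F0 acks idx 1 -> match: F0=1 F1=0 F2=0; commitIndex=0
Op 3: F0 acks idx 1 -> match: F0=1 F1=0 F2=0; commitIndex=0
Op 4: F0 acks idx 1 -> match: F0=1 F1=0 F2=0; commitIndex=0
Op 5: append 3 -> log_len=4
Op 6: F1 acks idx 1 -> match: F0=1 F1=1 F2=0; commitIndex=1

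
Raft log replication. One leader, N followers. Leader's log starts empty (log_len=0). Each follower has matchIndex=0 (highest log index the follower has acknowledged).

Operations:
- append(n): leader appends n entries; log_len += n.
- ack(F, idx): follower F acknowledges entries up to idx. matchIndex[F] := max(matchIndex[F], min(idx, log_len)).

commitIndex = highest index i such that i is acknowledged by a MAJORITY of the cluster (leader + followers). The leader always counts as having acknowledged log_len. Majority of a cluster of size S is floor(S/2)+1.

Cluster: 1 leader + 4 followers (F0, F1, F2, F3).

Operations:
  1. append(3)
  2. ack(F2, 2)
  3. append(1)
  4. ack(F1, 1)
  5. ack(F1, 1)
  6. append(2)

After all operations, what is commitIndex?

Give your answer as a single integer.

Op 1: append 3 -> log_len=3
Op 2: F2 acks idx 2 -> match: F0=0 F1=0 F2=2 F3=0; commitIndex=0
Op 3: append 1 -> log_len=4
Op 4: F1 acks idx 1 -> match: F0=0 F1=1 F2=2 F3=0; commitIndex=1
Op 5: F1 acks idx 1 -> match: F0=0 F1=1 F2=2 F3=0; commitIndex=1
Op 6: append 2 -> log_len=6

Answer: 1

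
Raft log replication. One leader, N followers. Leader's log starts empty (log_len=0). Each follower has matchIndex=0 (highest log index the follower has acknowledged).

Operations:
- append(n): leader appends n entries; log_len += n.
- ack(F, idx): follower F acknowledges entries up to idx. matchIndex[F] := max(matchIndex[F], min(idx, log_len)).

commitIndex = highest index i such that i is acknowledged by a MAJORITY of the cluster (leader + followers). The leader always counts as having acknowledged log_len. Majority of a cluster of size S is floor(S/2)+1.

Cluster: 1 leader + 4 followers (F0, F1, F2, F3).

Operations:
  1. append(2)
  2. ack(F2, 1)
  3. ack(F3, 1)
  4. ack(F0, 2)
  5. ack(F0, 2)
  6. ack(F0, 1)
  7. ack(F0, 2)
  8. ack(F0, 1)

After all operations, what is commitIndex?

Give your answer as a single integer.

Op 1: append 2 -> log_len=2
Op 2: F2 acks idx 1 -> match: F0=0 F1=0 F2=1 F3=0; commitIndex=0
Op 3: F3 acks idx 1 -> match: F0=0 F1=0 F2=1 F3=1; commitIndex=1
Op 4: F0 acks idx 2 -> match: F0=2 F1=0 F2=1 F3=1; commitIndex=1
Op 5: F0 acks idx 2 -> match: F0=2 F1=0 F2=1 F3=1; commitIndex=1
Op 6: F0 acks idx 1 -> match: F0=2 F1=0 F2=1 F3=1; commitIndex=1
Op 7: F0 acks idx 2 -> match: F0=2 F1=0 F2=1 F3=1; commitIndex=1
Op 8: F0 acks idx 1 -> match: F0=2 F1=0 F2=1 F3=1; commitIndex=1

Answer: 1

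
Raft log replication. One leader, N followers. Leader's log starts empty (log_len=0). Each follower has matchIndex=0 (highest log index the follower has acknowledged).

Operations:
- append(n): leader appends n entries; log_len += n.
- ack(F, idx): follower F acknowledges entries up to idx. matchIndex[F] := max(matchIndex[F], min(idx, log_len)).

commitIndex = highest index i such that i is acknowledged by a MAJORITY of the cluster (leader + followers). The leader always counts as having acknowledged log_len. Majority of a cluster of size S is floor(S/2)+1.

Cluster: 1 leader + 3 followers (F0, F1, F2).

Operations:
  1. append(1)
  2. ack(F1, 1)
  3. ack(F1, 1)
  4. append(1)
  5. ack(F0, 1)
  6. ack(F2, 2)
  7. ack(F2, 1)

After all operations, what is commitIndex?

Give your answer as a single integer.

Op 1: append 1 -> log_len=1
Op 2: F1 acks idx 1 -> match: F0=0 F1=1 F2=0; commitIndex=0
Op 3: F1 acks idx 1 -> match: F0=0 F1=1 F2=0; commitIndex=0
Op 4: append 1 -> log_len=2
Op 5: F0 acks idx 1 -> match: F0=1 F1=1 F2=0; commitIndex=1
Op 6: F2 acks idx 2 -> match: F0=1 F1=1 F2=2; commitIndex=1
Op 7: F2 acks idx 1 -> match: F0=1 F1=1 F2=2; commitIndex=1

Answer: 1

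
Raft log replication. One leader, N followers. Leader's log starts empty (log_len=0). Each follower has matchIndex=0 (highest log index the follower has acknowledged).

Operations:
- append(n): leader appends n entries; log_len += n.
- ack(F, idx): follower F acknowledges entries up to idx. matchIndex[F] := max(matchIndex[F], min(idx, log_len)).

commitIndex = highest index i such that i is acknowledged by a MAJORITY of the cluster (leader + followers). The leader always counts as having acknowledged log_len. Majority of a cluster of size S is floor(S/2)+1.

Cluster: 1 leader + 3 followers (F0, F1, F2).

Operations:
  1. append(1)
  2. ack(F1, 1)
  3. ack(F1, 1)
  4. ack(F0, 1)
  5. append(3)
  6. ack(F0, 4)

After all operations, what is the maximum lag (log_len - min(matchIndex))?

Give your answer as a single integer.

Answer: 4

Derivation:
Op 1: append 1 -> log_len=1
Op 2: F1 acks idx 1 -> match: F0=0 F1=1 F2=0; commitIndex=0
Op 3: F1 acks idx 1 -> match: F0=0 F1=1 F2=0; commitIndex=0
Op 4: F0 acks idx 1 -> match: F0=1 F1=1 F2=0; commitIndex=1
Op 5: append 3 -> log_len=4
Op 6: F0 acks idx 4 -> match: F0=4 F1=1 F2=0; commitIndex=1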